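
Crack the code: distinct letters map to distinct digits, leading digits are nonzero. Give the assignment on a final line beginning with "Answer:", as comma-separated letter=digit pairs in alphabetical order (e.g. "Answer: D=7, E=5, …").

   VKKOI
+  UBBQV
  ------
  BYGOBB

Step 1. [col 1: I + V ≡ B (mod 10)] no forcing yet in column 1 (carry-in 0); I=9 is free and consistent — try it ⇒ I=9.
Step 2. [col 1: I + V ≡ B (mod 10)] several values work for V in column 1 (I + V ≡ B (mod 10), carry-in 0); try V=2 ⇒ V=2.
Step 3. [col 1: I + V ≡ B (mod 10)] in column 1 we have I+V≡B with carry-in 0; given I=9, V=2 and digits 2,9 already taken and all letters distinct, that pins B to 1, so B=1.
Step 4. [col 2: O + Q ≡ B (mod 10)] O=7 is one option consistent with column 2 (O + Q ≡ B (mod 10), carry-in 1) — take it. So O=7.
Step 5. [col 2: O + Q ≡ B (mod 10)] in column 2 we have O+Q≡B with carry-in 1; given O=7, B=1 and digits 1,2,7,9 already taken and all letters distinct, that pins Q to 3. So Q=3.
Step 6. [col 3: K + B ≡ O (mod 10)] in column 3 we have K+B≡O with carry-in 1; given B=1, O=7 and digits 1,2,3,7,9 already taken and all letters distinct, that pins K to 5. So K=5.
Step 7. [col 4: K + B ≡ G (mod 10)] in column 4 we have K+B≡G with carry-in 0; given K=5, B=1 and digits 1,2,3,5,7,9 already taken and all letters distinct, that pins G to 6 ⇒ G=6.
Step 8. [col 5: V + U ≡ Y (mod 10)] in column 5 we have V+U≡Y with carry-in 0; given V=2 and digits 1,2,3,5,6,7,9 already taken and all letters distinct, that pins Y to 0, so Y=0.
Step 9. [col 5: V + U ≡ Y (mod 10)] column 5: given V=2, Y=0, carry-in 0, and digits 0,1,2,3,5,6,7,9 already taken and all letters distinct, V+U≡Y (mod 10) forces U=8. So U=8.

Answer: B=1, G=6, I=9, K=5, O=7, Q=3, U=8, V=2, Y=0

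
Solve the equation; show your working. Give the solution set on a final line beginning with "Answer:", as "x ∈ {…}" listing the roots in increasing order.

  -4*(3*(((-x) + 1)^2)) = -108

Step 1. [-4*(3*(((-x) + 1)^2)) = -108] -4 out front; divide by -4 ⇒ div: 3*(((-x) + 1)^2) = 27.
Step 2. [3*(((-x) + 1)^2) = 27] divide by the outer 3, so div: ((-x) + 1)^2 = 9.
Step 3. [((-x) + 1)^2 = 9] 9 ≥ 0, LHS is (·)² — take ±√. So sqrt: (-x) + 1 = 3 or -3.
Step 4. [(-x) + 1 = 3 or -3] peel the +1: subtract 1 from each side, so sub: -x = 2 or -4.
Step 5. [-x = 2 or -4] LHS negated; negate both sides. So neg: x = -2 or 4.

Answer: x ∈ {-2, 4}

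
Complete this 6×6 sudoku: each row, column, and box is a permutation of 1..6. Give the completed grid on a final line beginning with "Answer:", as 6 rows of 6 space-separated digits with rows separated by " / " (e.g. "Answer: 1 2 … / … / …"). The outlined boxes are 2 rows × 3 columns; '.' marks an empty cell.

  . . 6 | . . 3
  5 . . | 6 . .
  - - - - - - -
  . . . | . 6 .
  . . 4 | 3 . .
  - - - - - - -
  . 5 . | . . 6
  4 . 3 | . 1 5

Step 1. [r6c4∈{2}] only 2 remains possible at r6c4 ⇒ r6c4=2.
Step 2. [r2c2∈{1,2,3,4}] 3 has one home in row 2: r2c2. So r2c2=3.
Step 3. [r1c2∈{1,2,4}] across col 2, 4 lands solely at r1c2, so r1c2=4.
Step 4. [r3c3∈{1,2,5}] 5 has one home in col 3: r3c3 ⇒ r3c3=5.
Step 5. [r4c1∈{1,2,6}] in col 1, 6 fits only at r4c1 ⇒ r4c1=6.
Step 6. [r4c5∈{2,5}] row 4 places 5 nowhere but r4c5. So r4c5=5.
Step 7. [r1c5∈{2}] nothing but 2 survives at r1c5 ⇒ r1c5=2.
Step 8. [r1c1∈{1}] r1c1 is down to just 1. So r1c1=1.
Step 9. [r3c4∈{1,4}] col 4 places 1 nowhere but r3c4, so r3c4=1.
Step 10. [r3c2∈{2}] r3c2 is down to just 2, so r3c2=2.
Step 11. [r2c5∈{4}] r2c5 is down to just 4, so r2c5=4.
Step 12. [r5c3∈{1,2}] in row 5, 1 fits only at r5c3 ⇒ r5c3=1.
Step 13. [r2c6∈{1}] r2c6 is down to just 1, so r2c6=1.
Step 14. [r3c6∈{4}] r3c6 has the single candidate 4, so r3c6=4.
Step 15. [r5c1∈{2}] nothing but 2 survives at r5c1 ⇒ r5c1=2.
Step 16. [r4c2∈{1}] r4c2's peers cover all but 1. So r4c2=1.
Step 17. [r1c4∈{5}] r1c4 has the single candidate 5. So r1c4=5.
Step 18. [r5c5∈{3}] r5c5 has the single candidate 3 ⇒ r5c5=3.
Step 19. [r4c6∈{2}] r4c6's peers cover all but 2, so r4c6=2.
Step 20. [r6c2∈{6}] r6c2 has the single candidate 6. So r6c2=6.
Step 21. [r5c4∈{4}] only 4 remains possible at r5c4. So r5c4=4.
Step 22. [r3c1∈{3}] r3c1 is down to just 3, so r3c1=3.
Step 23. [r2c3∈{2}] r2c3 has the single candidate 2. So r2c3=2.

Answer: 1 4 6 5 2 3 / 5 3 2 6 4 1 / 3 2 5 1 6 4 / 6 1 4 3 5 2 / 2 5 1 4 3 6 / 4 6 3 2 1 5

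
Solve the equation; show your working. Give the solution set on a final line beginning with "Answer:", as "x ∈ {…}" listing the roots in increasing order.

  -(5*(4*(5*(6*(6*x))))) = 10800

Step 1. [-(5*(4*(5*(6*(6*x))))) = 10800] LHS negated; negate both sides. So neg: 5*(4*(5*(6*(6*x)))) = -10800.
Step 2. [5*(4*(5*(6*(6*x)))) = -10800] 5·(inner) — divide through by 5 ⇒ div: 4*(5*(6*(6*x))) = -2160.
Step 3. [4*(5*(6*(6*x))) = -2160] divide by the outer 4 ⇒ div: 5*(6*(6*x)) = -540.
Step 4. [5*(6*(6*x)) = -540] 5 out front; divide by 5. So div: 6*(6*x) = -108.
Step 5. [6*(6*x) = -108] 6·(inner) — divide through by 6, so div: 6*x = -18.
Step 6. [6*x = -18] LHS = 6·(…); ÷6 both sides ⇒ div: x = -3.

Answer: x ∈ {-3}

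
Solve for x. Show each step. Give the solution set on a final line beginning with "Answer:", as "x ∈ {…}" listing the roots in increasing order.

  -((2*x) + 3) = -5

Step 1. [-((2*x) + 3) = -5] flip signs both sides ⇒ neg: (2*x) + 3 = 5.
Step 2. [(2*x) + 3 = 5] 3 comes off first (subtract 3) ⇒ sub: 2*x = 2.
Step 3. [2*x = 2] 2·(inner) — divide through by 2 ⇒ div: x = 1.

Answer: x ∈ {1}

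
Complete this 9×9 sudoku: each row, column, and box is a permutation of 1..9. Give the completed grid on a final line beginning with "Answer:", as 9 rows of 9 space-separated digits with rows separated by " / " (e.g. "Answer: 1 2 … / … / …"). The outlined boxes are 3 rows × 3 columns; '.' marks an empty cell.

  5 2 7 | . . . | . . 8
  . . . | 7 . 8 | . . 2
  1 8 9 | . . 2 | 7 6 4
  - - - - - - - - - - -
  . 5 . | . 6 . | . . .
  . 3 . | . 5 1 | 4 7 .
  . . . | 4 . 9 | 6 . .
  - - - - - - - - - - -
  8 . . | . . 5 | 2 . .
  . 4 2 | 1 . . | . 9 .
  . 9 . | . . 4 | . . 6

Step 1. [r3c5∈{3}] only 3 remains possible at r3c5. So r3c5=3.
Step 2. [r9c3∈{1,3,5}] r9c3 is the only open cell in col 3 admitting 5, so r9c3=5.
Step 3. [r1c5∈{1,4,9}] 4 has one home in row 1: r1c5, so r1c5=4.
Step 4. [r2c2∈{6}] r2c2 is down to just 6 ⇒ r2c2=6.
Step 5. [r2c5∈{1,9}] col 5 places 1 nowhere but r2c5. So r2c5=1.
Step 6. [r2c7∈{3,5,9}] 9 has one home in row 2: r2c7 ⇒ r2c7=9.
Step 7. [r8c7∈{3,5,8}] across col 7, 5 lands solely at r8c7 ⇒ r8c7=5.
Step 8. [r8c5∈{7,8}] row 8 places 8 nowhere but r8c5 ⇒ r8c5=8.
Step 9. [r6c9∈{1,3,5}] across col 9, 5 lands solely at r6c9. So r6c9=5.
Step 10. [r6c8∈{1,2,3,8}] r6c8 is the only open cell in row 6 admitting 3, so r6c8=3.
Step 11. [r4c8∈{1,2,8}] r4c8 is the only open cell in col 8 admitting 2, so r4c8=2.
Step 12. [r4c7∈{1,8}] across box 6, 8 lands solely at r4c7. So r4c7=8.
Step 13. [r4c9∈{1,9}] in box 6, 1 fits only at r4c9, so r4c9=1.
Step 14. [r4c4∈{3}] only 3 remains possible at r4c4. So r4c4=3.
Step 15. [r8c6∈{3,6,7}] in col 6, 3 fits only at r8c6. So r8c6=3.
Step 16. [r4c1∈{4,7,9}] row 4 places 9 nowhere but r4c1 ⇒ r4c1=9.
Step 17. [r1c8∈{1}] r1c8 has the single candidate 1 ⇒ r1c8=1.
Step 18. [r7c9∈{3,7}] across col 9, 3 lands solely at r7c9, so r7c9=3.
Step 19. [r8c1∈{6,7}] row 8 places 6 nowhere but r8c1. So r8c1=6.
Step 20. [r2c1∈{3,4}] r2c1 is the only open cell in col 1 admitting 4, so r2c1=4.
Step 21. [r6c3∈{1,8}] row 6 places 8 nowhere but r6c3 ⇒ r6c3=8.
Step 22. [r7c5∈{7,9}] across col 5, 9 lands solely at r7c5. So r7c5=9.
Step 23. [r9c5∈{2,7}] in box 8, 7 fits only at r9c5. So r9c5=7.
Step 24. [r6c1∈{2,7}] across col 1, 7 lands solely at r6c1 ⇒ r6c1=7.
Step 25. [r5c4∈{2,8}] row 5 places 8 nowhere but r5c4, so r5c4=8.
Step 26. [r6c2∈{1}] only 1 remains possible at r6c2 ⇒ r6c2=1.
Step 27. [r1c4∈{6,9}] 9 has one home in row 1: r1c4. So r1c4=9.
Step 28. [r5c1∈{2}] r5c1 is down to just 2, so r5c1=2.
Step 29. [r5c3∈{6}] r5c3's peers cover all but 6, so r5c3=6.
Step 30. [r6c5∈{2}] r6c5 is down to just 2 ⇒ r6c5=2.
Step 31. [r3c4∈{5}] r3c4 is down to just 5, so r3c4=5.
Step 32. [r7c8∈{4}] nothing but 4 survives at r7c8 ⇒ r7c8=4.
Step 33. [r7c4∈{6}] r7c4 is down to just 6 ⇒ r7c4=6.
Step 34. [r9c7∈{1}] r9c7's peers cover all but 1. So r9c7=1.
Step 35. [r8c9∈{7}] r8c9's peers cover all but 7 ⇒ r8c9=7.
Step 36. [r1c7∈{3}] nothing but 3 survives at r1c7, so r1c7=3.
Step 37. [r7c2∈{7}] nothing but 7 survives at r7c2 ⇒ r7c2=7.
Step 38. [r1c6∈{6}] r1c6 has the single candidate 6. So r1c6=6.
Step 39. [r7c3∈{1}] only 1 remains possible at r7c3, so r7c3=1.
Step 40. [r4c6∈{7}] nothing but 7 survives at r4c6, so r4c6=7.
Step 41. [r2c3∈{3}] nothing but 3 survives at r2c3, so r2c3=3.
Step 42. [r4c3∈{4}] r4c3 has the single candidate 4. So r4c3=4.
Step 43. [r9c8∈{8}] nothing but 8 survives at r9c8. So r9c8=8.
Step 44. [r9c1∈{3}] nothing but 3 survives at r9c1 ⇒ r9c1=3.
Step 45. [r2c8∈{5}] r2c8 is down to just 5. So r2c8=5.
Step 46. [r9c4∈{2}] r9c4 has the single candidate 2. So r9c4=2.
Step 47. [r5c9∈{9}] r5c9 has the single candidate 9 ⇒ r5c9=9.

Answer: 5 2 7 9 4 6 3 1 8 / 4 6 3 7 1 8 9 5 2 / 1 8 9 5 3 2 7 6 4 / 9 5 4 3 6 7 8 2 1 / 2 3 6 8 5 1 4 7 9 / 7 1 8 4 2 9 6 3 5 / 8 7 1 6 9 5 2 4 3 / 6 4 2 1 8 3 5 9 7 / 3 9 5 2 7 4 1 8 6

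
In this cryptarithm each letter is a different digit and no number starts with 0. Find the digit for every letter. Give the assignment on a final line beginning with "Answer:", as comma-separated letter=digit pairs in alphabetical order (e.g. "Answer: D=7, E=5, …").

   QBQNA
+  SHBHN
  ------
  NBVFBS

Step 1. [col 1: A + N ≡ S (mod 10)] no forcing yet in column 1 (carry-in 0); A=8 is free and consistent — try it. So A=8.
Step 2. [col 1: A + N ≡ S (mod 10)] N=1 is one option consistent with column 1 (A + N ≡ S (mod 10), carry-in 0) — take it, so N=1.
Step 3. [col 1: A + N ≡ S (mod 10)] from column 1 (A=8, N=1, carry-in 0, digits 1,8 already taken and all letters distinct): S must equal 9. So S=9.
Step 4. [col 2: N + H ≡ B (mod 10)] column 2 (N + H ≡ B (mod 10), carry-in 0) doesn't pin B yet; pick B=3 and continue. So B=3.
Step 5. [col 2: N + H ≡ B (mod 10)] from column 2 (N=1, B=3, carry-in 0, digits 1,3,8,9 already taken and all letters distinct): H must equal 2, so H=2.
Step 6. [col 3: Q + B ≡ F (mod 10)] Q=4 is one option consistent with column 3 (Q + B ≡ F (mod 10), carry-in 0) — take it. So Q=4.
Step 7. [col 3: Q + B ≡ F (mod 10)] column 3 reads Q+B+carry(0)=F with Q=4, B=3; with digits 1,2,3,4,8,9 already taken and all letters distinct, the only value for F is 7. So F=7.
Step 8. [col 4: B + H ≡ V (mod 10)] in column 4 we have B+H≡V with carry-in 0; given B=3, H=2 and digits 1,2,3,4,7,8,9 already taken and all letters distinct, that pins V to 5 ⇒ V=5.

Answer: A=8, B=3, F=7, H=2, N=1, Q=4, S=9, V=5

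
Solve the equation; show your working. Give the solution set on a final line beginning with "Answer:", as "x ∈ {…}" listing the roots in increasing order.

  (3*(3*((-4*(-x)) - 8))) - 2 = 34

Step 1. [(3*(3*((-4*(-x)) - 8))) - 2 = 34] peel the -2: add 2 from each side, so sub: 3*(3*((-4*(-x)) - 8)) = 36.
Step 2. [3*(3*((-4*(-x)) - 8)) = 36] 3·(inner) — divide through by 3 ⇒ div: 3*((-4*(-x)) - 8) = 12.
Step 3. [3*((-4*(-x)) - 8) = 12] 3·(inner) — divide through by 3. So div: (-4*(-x)) - 8 = 4.
Step 4. [(-4*(-x)) - 8 = 4] peel the -8: add 8 from each side. So sub: -4*(-x) = 12.
Step 5. [-4*(-x) = 12] divide by the outer -4 ⇒ div: -x = -3.
Step 6. [-x = -3] leading − — multiply by −1, so neg: x = 3.

Answer: x ∈ {3}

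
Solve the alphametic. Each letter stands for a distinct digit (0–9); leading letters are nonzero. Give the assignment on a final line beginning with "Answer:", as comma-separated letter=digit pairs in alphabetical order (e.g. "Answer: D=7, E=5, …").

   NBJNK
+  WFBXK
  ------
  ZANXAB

Step 1. [col 1: K + K ≡ B (mod 10)] several values work for K in column 1 (K + K ≡ B (mod 10), carry-in 0); try K=7, so K=7.
Step 2. [Z] adding two 5-digit numbers gives at most 5+1 digits, and here it does — Z is that final carry and must be 1. So Z=1.
Step 3. [col 1: K + K ≡ B (mod 10)] from column 1 (K=7, carry-in 0, digits 1,7 already taken and all letters distinct): B must equal 4, so B=4.
Step 4. [col 2: N + X ≡ A (mod 10)] N=6 is one option consistent with column 2 (N + X ≡ A (mod 10), carry-in 1) — take it. So N=6.
Step 5. [col 2: N + X ≡ A (mod 10)] several values work for A in column 2 (N + X ≡ A (mod 10), carry-in 1); try A=5 ⇒ A=5.
Step 6. [col 2: N + X ≡ A (mod 10)] from column 2 (N=6, A=5, carry-in 1, digits 1,4,5,6,7 already taken and all letters distinct): X must equal 8. So X=8.
Step 7. [col 3: J + B ≡ X (mod 10)] in column 3 we have J+B≡X with carry-in 1; given B=4, X=8 and digits 1,4,5,6,7,8 already taken and all letters distinct, that pins J to 3, so J=3.
Step 8. [col 4: B + F ≡ N (mod 10)] from column 4 (B=4, N=6, carry-in 0, digits 1,3,4,5,6,7,8 already taken and all letters distinct): F must equal 2 ⇒ F=2.
Step 9. [col 5: N + W ≡ A (mod 10)] column 5: given N=6, A=5, carry-in 0, and digits 1,2,3,4,5,6,7,8 already taken and all letters distinct, N+W≡A (mod 10) forces W=9. So W=9.

Answer: A=5, B=4, F=2, J=3, K=7, N=6, W=9, X=8, Z=1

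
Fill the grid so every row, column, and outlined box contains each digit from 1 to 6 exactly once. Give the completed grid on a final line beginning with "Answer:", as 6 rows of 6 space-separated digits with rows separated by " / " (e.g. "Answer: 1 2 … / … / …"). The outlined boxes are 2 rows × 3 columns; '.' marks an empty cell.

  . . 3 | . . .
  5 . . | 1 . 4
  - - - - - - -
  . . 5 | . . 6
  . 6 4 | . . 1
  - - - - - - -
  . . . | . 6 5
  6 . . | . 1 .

Step 1. [r6c3∈{2}] r6c3's peers cover all but 2, so r6c3=2.
Step 2. [r5c4∈{2,3,4}] r5c4 is the only open cell in row 5 admitting 2 ⇒ r5c4=2.
Step 3. [r2c2∈{2}] r2c2 has the single candidate 2. So r2c2=2.
Step 4. [r6c4∈{3,4}] across box 6, 4 lands solely at r6c4. So r6c4=4.
Step 5. [r3c4∈{3}] r3c4 is down to just 3. So r3c4=3.
Step 6. [r3c2∈{1}] r3c2's peers cover all but 1, so r3c2=1.
Step 7. [r1c1∈{1,4}] 1 has one home in row 1: r1c1, so r1c1=1.
Step 8. [r5c1∈{3,4}] r5c1 is the only open cell in col 1 admitting 4. So r5c1=4.
Step 9. [r3c1∈{2}] r3c1 is down to just 2. So r3c1=2.
Step 10. [r4c5∈{2,5}] across row 4, 2 lands solely at r4c5 ⇒ r4c5=2.
Step 11. [r4c4∈{5}] only 5 remains possible at r4c4, so r4c4=5.
Step 12. [r6c2∈{3,5}] r6c2 is the only open cell in row 6 admitting 5. So r6c2=5.
Step 13. [r5c3∈{1}] nothing but 1 survives at r5c3 ⇒ r5c3=1.
Step 14. [r3c5∈{4}] only 4 remains possible at r3c5 ⇒ r3c5=4.
Step 15. [r2c3∈{6}] nothing but 6 survives at r2c3 ⇒ r2c3=6.
Step 16. [r1c6∈{2}] r1c6's peers cover all but 2, so r1c6=2.
Step 17. [r2c5∈{3}] r2c5 has the single candidate 3, so r2c5=3.
Step 18. [r1c2∈{4}] only 4 remains possible at r1c2, so r1c2=4.
Step 19. [r1c5∈{5}] only 5 remains possible at r1c5, so r1c5=5.
Step 20. [r1c4∈{6}] r1c4 has the single candidate 6. So r1c4=6.
Step 21. [r4c1∈{3}] nothing but 3 survives at r4c1 ⇒ r4c1=3.
Step 22. [r6c6∈{3}] r6c6 has the single candidate 3 ⇒ r6c6=3.
Step 23. [r5c2∈{3}] only 3 remains possible at r5c2 ⇒ r5c2=3.

Answer: 1 4 3 6 5 2 / 5 2 6 1 3 4 / 2 1 5 3 4 6 / 3 6 4 5 2 1 / 4 3 1 2 6 5 / 6 5 2 4 1 3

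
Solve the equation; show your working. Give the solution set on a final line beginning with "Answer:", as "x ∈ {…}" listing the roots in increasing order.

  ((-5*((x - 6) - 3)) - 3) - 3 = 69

Step 1. [((-5*((x - 6) - 3)) - 3) - 3 = 69] peel the -3: add 3 from each side ⇒ sub: (-5*((x - 6) - 3)) - 3 = 72.
Step 2. [(-5*((x - 6) - 3)) - 3 = 72] add 3: x sits inside (… - 3) ⇒ sub: -5*((x - 6) - 3) = 75.
Step 3. [-5*((x - 6) - 3) = 75] divide by the outer -5 ⇒ div: (x - 6) - 3 = -15.
Step 4. [(x - 6) - 3 = -15] the outer -3 inverts by adding 3, so sub: x - 6 = -12.
Step 5. [x - 6 = -12] -6 is outermost — add 6 both sides, so sub: x = -6.

Answer: x ∈ {-6}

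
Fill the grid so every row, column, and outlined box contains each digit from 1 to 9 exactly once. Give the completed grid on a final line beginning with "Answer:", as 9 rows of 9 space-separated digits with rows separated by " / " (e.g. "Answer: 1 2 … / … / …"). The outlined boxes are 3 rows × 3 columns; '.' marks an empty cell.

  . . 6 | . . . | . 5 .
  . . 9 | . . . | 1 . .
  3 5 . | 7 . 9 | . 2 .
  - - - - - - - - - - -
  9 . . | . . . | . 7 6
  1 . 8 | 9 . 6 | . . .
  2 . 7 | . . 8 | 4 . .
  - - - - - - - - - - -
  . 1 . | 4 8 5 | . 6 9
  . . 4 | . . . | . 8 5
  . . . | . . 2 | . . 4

Step 1. [r5c8∈{3}] only 3 remains possible at r5c8. So r5c8=3.
Step 2. [r3c5∈{1,4,6}] 4 has one home in row 3: r3c5, so r3c5=4.
Step 3. [r2c6∈{3}] r2c6 is down to just 3 ⇒ r2c6=3.
Step 4. [r7c1∈{7}] r7c1 has the single candidate 7, so r7c1=7.
Step 5. [r8c1∈{6}] only 6 remains possible at r8c1, so r8c1=6.
Step 6. [r4c3∈{3,5}] in box 4, 5 fits only at r4c3 ⇒ r4c3=5.
Step 7. [r9c3∈{3}] r9c3's peers cover all but 3 ⇒ r9c3=3.
Step 8. [r5c5∈{2,5,7}] r5c5 is the only open cell in row 5 admitting 7. So r5c5=7.
Step 9. [r3c9∈{8}] nothing but 8 survives at r3c9. So r3c9=8.
Step 10. [r1c6∈{1}] r1c6 has the single candidate 1 ⇒ r1c6=1.
Step 11. [r1c5∈{2}] r1c5 has the single candidate 2 ⇒ r1c5=2.
Step 12. [r2c2∈{2,4,7,8}] r2c2 is the only open cell in row 2 admitting 2, so r2c2=2.
Step 13. [r8c7∈{2,3,7}] r8c7 is the only open cell in row 8 admitting 2 ⇒ r8c7=2.
Step 14. [r1c2∈{4,7,8}] 7 has one home in col 2: r1c2 ⇒ r1c2=7.
Step 15. [r6c9∈{1}] only 1 remains possible at r6c9 ⇒ r6c9=1.
Step 16. [r9c2∈{8,9}] 8 has one home in col 2: r9c2 ⇒ r9c2=8.
Step 17. [r9c5∈{1,6,9}] 9 has one home in row 9: r9c5, so r9c5=9.
Step 18. [r1c1∈{4,8}] r1c1 is the only open cell in row 1 admitting 4. So r1c1=4.
Step 19. [r2c5∈{5,6}] in col 5, 6 fits only at r2c5, so r2c5=6.
Step 20. [r2c4∈{5,8}] r2c4 is the only open cell in row 2 admitting 5, so r2c4=5.
Step 21. [r6c4∈{3}] nothing but 3 survives at r6c4 ⇒ r6c4=3.
Step 22. [r8c4∈{1}] r8c4 has the single candidate 1. So r8c4=1.
Step 23. [r1c7∈{3,9}] in row 1, 9 fits only at r1c7. So r1c7=9.
Step 24. [r5c2∈{4}] r5c2 has the single candidate 4, so r5c2=4.
Step 25. [r4c2∈{3}] r4c2's peers cover all but 3. So r4c2=3.
Step 26. [r6c2∈{6}] only 6 remains possible at r6c2, so r6c2=6.
Step 27. [r4c7∈{8}] r4c7 has the single candidate 8. So r4c7=8.
Step 28. [r2c8∈{4}] r2c8 has the single candidate 4 ⇒ r2c8=4.
Step 29. [r5c9∈{2}] r5c9 has the single candidate 2 ⇒ r5c9=2.
Step 30. [r9c7∈{7}] r9c7 has the single candidate 7. So r9c7=7.
Step 31. [r9c1∈{5}] only 5 remains possible at r9c1, so r9c1=5.
Step 32. [r8c6∈{7}] r8c6 has the single candidate 7. So r8c6=7.
Step 33. [r6c8∈{9}] r6c8 is down to just 9, so r6c8=9.
Step 34. [r5c7∈{5}] r5c7's peers cover all but 5. So r5c7=5.
Step 35. [r1c4∈{8}] r1c4 is down to just 8, so r1c4=8.
Step 36. [r3c7∈{6}] only 6 remains possible at r3c7. So r3c7=6.
Step 37. [r8c2∈{9}] r8c2 has the single candidate 9. So r8c2=9.
Step 38. [r9c4∈{6}] nothing but 6 survives at r9c4, so r9c4=6.
Step 39. [r2c1∈{8}] only 8 remains possible at r2c1, so r2c1=8.
Step 40. [r4c5∈{1}] r4c5 is down to just 1, so r4c5=1.
Step 41. [r1c9∈{3}] r1c9's peers cover all but 3, so r1c9=3.
Step 42. [r8c5∈{3}] only 3 remains possible at r8c5, so r8c5=3.
Step 43. [r3c3∈{1}] r3c3's peers cover all but 1, so r3c3=1.
Step 44. [r4c6∈{4}] nothing but 4 survives at r4c6 ⇒ r4c6=4.
Step 45. [r4c4∈{2}] r4c4 is down to just 2. So r4c4=2.
Step 46. [r7c7∈{3}] only 3 remains possible at r7c7. So r7c7=3.
Step 47. [r7c3∈{2}] nothing but 2 survives at r7c3. So r7c3=2.
Step 48. [r2c9∈{7}] only 7 remains possible at r2c9 ⇒ r2c9=7.
Step 49. [r9c8∈{1}] nothing but 1 survives at r9c8, so r9c8=1.
Step 50. [r6c5∈{5}] r6c5 has the single candidate 5, so r6c5=5.

Answer: 4 7 6 8 2 1 9 5 3 / 8 2 9 5 6 3 1 4 7 / 3 5 1 7 4 9 6 2 8 / 9 3 5 2 1 4 8 7 6 / 1 4 8 9 7 6 5 3 2 / 2 6 7 3 5 8 4 9 1 / 7 1 2 4 8 5 3 6 9 / 6 9 4 1 3 7 2 8 5 / 5 8 3 6 9 2 7 1 4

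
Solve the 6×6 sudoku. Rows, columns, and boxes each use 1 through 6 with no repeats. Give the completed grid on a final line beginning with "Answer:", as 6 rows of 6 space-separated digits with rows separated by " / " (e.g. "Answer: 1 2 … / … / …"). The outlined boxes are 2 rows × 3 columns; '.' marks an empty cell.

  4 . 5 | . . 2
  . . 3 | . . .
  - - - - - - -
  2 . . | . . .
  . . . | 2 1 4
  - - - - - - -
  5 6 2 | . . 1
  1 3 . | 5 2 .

Step 1. [r3c6∈{3,5,6}] across col 6, 3 lands solely at r3c6. So r3c6=3.
Step 2. [r2c1∈{6}] only 6 remains possible at r2c1. So r2c1=6.
Step 3. [r3c5∈{5,6}] in box 4, 5 fits only at r3c5. So r3c5=5.
Step 4. [r1c2∈{1}] r1c2's peers cover all but 1, so r1c2=1.
Step 5. [r3c4∈{6}] r3c4 has the single candidate 6. So r3c4=6.
Step 6. [r2c5∈{4}] nothing but 4 survives at r2c5 ⇒ r2c5=4.
Step 7. [r5c5∈{3}] r5c5 has the single candidate 3 ⇒ r5c5=3.
Step 8. [r3c3∈{1,4}] in row 3, 1 fits only at r3c3. So r3c3=1.
Step 9. [r1c4∈{3}] only 3 remains possible at r1c4. So r1c4=3.
Step 10. [r2c6∈{5}] r2c6 has the single candidate 5 ⇒ r2c6=5.
Step 11. [r4c3∈{6}] only 6 remains possible at r4c3. So r4c3=6.
Step 12. [r4c2∈{5}] r4c2 has the single candidate 5 ⇒ r4c2=5.
Step 13. [r3c2∈{4}] r3c2's peers cover all but 4, so r3c2=4.
Step 14. [r1c5∈{6}] r1c5 has the single candidate 6 ⇒ r1c5=6.
Step 15. [r6c6∈{6}] r6c6's peers cover all but 6 ⇒ r6c6=6.
Step 16. [r2c4∈{1}] r2c4 is down to just 1. So r2c4=1.
Step 17. [r5c4∈{4}] r5c4 is down to just 4, so r5c4=4.
Step 18. [r4c1∈{3}] nothing but 3 survives at r4c1, so r4c1=3.
Step 19. [r6c3∈{4}] nothing but 4 survives at r6c3 ⇒ r6c3=4.
Step 20. [r2c2∈{2}] r2c2 has the single candidate 2, so r2c2=2.

Answer: 4 1 5 3 6 2 / 6 2 3 1 4 5 / 2 4 1 6 5 3 / 3 5 6 2 1 4 / 5 6 2 4 3 1 / 1 3 4 5 2 6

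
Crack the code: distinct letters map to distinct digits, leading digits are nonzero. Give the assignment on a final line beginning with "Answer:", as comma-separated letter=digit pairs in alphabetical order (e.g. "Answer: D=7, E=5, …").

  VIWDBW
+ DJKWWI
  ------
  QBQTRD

Step 1. [col 1: W + I ≡ D (mod 10)] no forcing yet in column 1 (carry-in 0); W=8 is free and consistent — try it. So W=8.
Step 2. [col 1: W + I ≡ D (mod 10)] several values work for D in column 1 (W + I ≡ D (mod 10), carry-in 0); try D=3. So D=3.
Step 3. [col 1: W + I ≡ D (mod 10)] in column 1 we have W+I≡D with carry-in 0; given W=8, D=3 and digits 3,8 already taken and all letters distinct, that pins I to 5, so I=5.
Step 4. [col 2: B + W ≡ R (mod 10)] several values work for R in column 2 (B + W ≡ R (mod 10), carry-in 1); try R=9 ⇒ R=9.
Step 5. [col 2: B + W ≡ R (mod 10)] from column 2 (W=8, R=9, carry-in 1, digits 3,5,8,9 already taken and all letters distinct): B must equal 0, so B=0.
Step 6. [col 3: D + W ≡ T (mod 10)] column 3: given D=3, W=8, carry-in 0, and digits 0,3,5,8,9 already taken and all letters distinct, D+W≡T (mod 10) forces T=1. So T=1.
Step 7. [col 4: W + K ≡ Q (mod 10)] column 4: given W=8, carry-in 1, and digits 0,1,3,5,8,9 already taken and all letters distinct, W+K≡Q (mod 10) forces Q=6. So Q=6.
Step 8. [col 4: W + K ≡ Q (mod 10)] column 4: given W=8, Q=6, carry-in 1, and digits 0,1,3,5,6,8,9 already taken and all letters distinct, W+K≡Q (mod 10) forces K=7. So K=7.
Step 9. [col 5: I + J ≡ B (mod 10)] column 5: given I=5, B=0, carry-in 1, and digits 0,1,3,5,6,7,8,9 already taken and all letters distinct, I+J≡B (mod 10) forces J=4 ⇒ J=4.
Step 10. [col 6: V + D ≡ Q (mod 10)] column 6: given D=3, Q=6, carry-in 1, and digits 0,1,3,4,5,6,7,8,9 already taken and all letters distinct, V+D≡Q (mod 10) forces V=2, so V=2.

Answer: B=0, D=3, I=5, J=4, K=7, Q=6, R=9, T=1, V=2, W=8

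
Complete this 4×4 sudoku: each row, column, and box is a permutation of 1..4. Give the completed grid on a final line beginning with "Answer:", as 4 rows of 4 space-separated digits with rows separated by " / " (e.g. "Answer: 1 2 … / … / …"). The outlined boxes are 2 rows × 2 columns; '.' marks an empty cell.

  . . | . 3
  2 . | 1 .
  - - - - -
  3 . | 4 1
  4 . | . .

Step 1. [r4c4∈{2}] only 2 remains possible at r4c4, so r4c4=2.
Step 2. [r1c2∈{1,4}] r1c2 is the only open cell in row 1 admitting 4. So r1c2=4.
Step 3. [r1c3∈{2}] r1c3 is down to just 2 ⇒ r1c3=2.
Step 4. [r2c4∈{4}] r2c4 has the single candidate 4, so r2c4=4.
Step 5. [r4c3∈{3}] r4c3 has the single candidate 3 ⇒ r4c3=3.
Step 6. [r4c2∈{1}] nothing but 1 survives at r4c2 ⇒ r4c2=1.
Step 7. [r3c2∈{2}] nothing but 2 survives at r3c2 ⇒ r3c2=2.
Step 8. [r2c2∈{3}] nothing but 3 survives at r2c2, so r2c2=3.
Step 9. [r1c1∈{1}] only 1 remains possible at r1c1 ⇒ r1c1=1.

Answer: 1 4 2 3 / 2 3 1 4 / 3 2 4 1 / 4 1 3 2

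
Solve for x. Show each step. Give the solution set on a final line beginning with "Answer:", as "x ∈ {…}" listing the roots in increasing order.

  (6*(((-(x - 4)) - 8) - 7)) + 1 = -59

Step 1. [(6*(((-(x - 4)) - 8) - 7)) + 1 = -59] peel the +1: subtract 1 from each side, so sub: 6*(((-(x - 4)) - 8) - 7) = -60.
Step 2. [6*(((-(x - 4)) - 8) - 7) = -60] divide by the outer 6 ⇒ div: ((-(x - 4)) - 8) - 7 = -10.
Step 3. [((-(x - 4)) - 8) - 7 = -10] add 7: x sits inside (… - 7) ⇒ sub: (-(x - 4)) - 8 = -3.
Step 4. [(-(x - 4)) - 8 = -3] -8 is outermost — add 8 both sides ⇒ sub: -(x - 4) = 5.
Step 5. [-(x - 4) = 5] leading − — multiply by −1. So neg: x - 4 = -5.
Step 6. [x - 4 = -5] the outer -4 inverts by adding 4, so sub: x = -1.

Answer: x ∈ {-1}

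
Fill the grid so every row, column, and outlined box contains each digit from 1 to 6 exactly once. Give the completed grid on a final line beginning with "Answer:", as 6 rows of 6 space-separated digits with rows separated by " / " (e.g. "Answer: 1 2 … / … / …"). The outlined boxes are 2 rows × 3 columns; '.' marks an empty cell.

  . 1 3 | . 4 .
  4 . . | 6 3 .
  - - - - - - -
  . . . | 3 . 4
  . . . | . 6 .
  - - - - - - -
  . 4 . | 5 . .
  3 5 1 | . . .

Step 1. [r1c4∈{2}] r1c4 has the single candidate 2 ⇒ r1c4=2.
Step 2. [r3c5∈{1,2,5}] col 5 places 5 nowhere but r3c5 ⇒ r3c5=5.
Step 3. [r4c6∈{1,2}] in box 4, 2 fits only at r4c6 ⇒ r4c6=2.
Step 4. [r3c1∈{1,2,6}] row 3 places 1 nowhere but r3c1, so r3c1=1.
Step 5. [r5c1∈{2,6}] in col 1, 2 fits only at r5c1. So r5c1=2.
Step 6. [r2c6∈{1,5}] in row 2, 1 fits only at r2c6 ⇒ r2c6=1.
Step 7. [r2c3∈{2,5}] 5 has one home in row 2: r2c3 ⇒ r2c3=5.
Step 8. [r5c3∈{6}] r5c3 is down to just 6, so r5c3=6.
Step 9. [r3c2∈{2,6}] r3c2 is the only open cell in row 3 admitting 6 ⇒ r3c2=6.
Step 10. [r4c2∈{3}] only 3 remains possible at r4c2. So r4c2=3.
Step 11. [r6c5∈{2}] r6c5's peers cover all but 2, so r6c5=2.
Step 12. [r4c1∈{5}] only 5 remains possible at r4c1, so r4c1=5.
Step 13. [r5c5∈{1}] r5c5 has the single candidate 1 ⇒ r5c5=1.
Step 14. [r4c3∈{4}] only 4 remains possible at r4c3 ⇒ r4c3=4.
Step 15. [r1c1∈{6}] r1c1 is down to just 6 ⇒ r1c1=6.
Step 16. [r4c4∈{1}] only 1 remains possible at r4c4. So r4c4=1.
Step 17. [r6c6∈{6}] nothing but 6 survives at r6c6. So r6c6=6.
Step 18. [r5c6∈{3}] r5c6 is down to just 3, so r5c6=3.
Step 19. [r3c3∈{2}] only 2 remains possible at r3c3, so r3c3=2.
Step 20. [r2c2∈{2}] nothing but 2 survives at r2c2. So r2c2=2.
Step 21. [r6c4∈{4}] r6c4 is down to just 4 ⇒ r6c4=4.
Step 22. [r1c6∈{5}] r1c6 has the single candidate 5. So r1c6=5.

Answer: 6 1 3 2 4 5 / 4 2 5 6 3 1 / 1 6 2 3 5 4 / 5 3 4 1 6 2 / 2 4 6 5 1 3 / 3 5 1 4 2 6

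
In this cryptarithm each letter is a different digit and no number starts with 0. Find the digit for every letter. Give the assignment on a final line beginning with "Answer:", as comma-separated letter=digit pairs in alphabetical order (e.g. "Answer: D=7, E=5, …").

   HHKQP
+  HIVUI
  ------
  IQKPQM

Step 1. [col 1: P + I ≡ M (mod 10)] no forcing yet in column 1 (carry-in 0); I=1 is free and consistent — try it, so I=1.
Step 2. [col 1: P + I ≡ M (mod 10)] M=4 is one option consistent with column 1 (P + I ≡ M (mod 10), carry-in 0) — take it, so M=4.
Step 3. [col 1: P + I ≡ M (mod 10)] column 1: given I=1, M=4, carry-in 0, and digits 1,4 already taken and all letters distinct, P+I≡M (mod 10) forces P=3 ⇒ P=3.
Step 4. [col 2: Q + U ≡ Q (mod 10)] column 2 reads Q+U+carry(0)=Q with nothing yet; with digits 1,3,4 already taken and all letters distinct, the only value for U is 0, so U=0.
Step 5. [col 2: Q + U ≡ Q (mod 10)] several values work for Q in column 2 (Q + U ≡ Q (mod 10), carry-in 0); try Q=2, so Q=2.
Step 6. [col 3: K + V ≡ P (mod 10)] several values work for K in column 3 (K + V ≡ P (mod 10), carry-in 0); try K=8 ⇒ K=8.
Step 7. [col 3: K + V ≡ P (mod 10)] from column 3 (K=8, P=3, carry-in 0, digits 0,1,2,3,4,8 already taken and all letters distinct): V must equal 5 ⇒ V=5.
Step 8. [col 4: H + I ≡ K (mod 10)] in column 4 we have H+I≡K with carry-in 1; given I=1, K=8 and digits 0,1,2,3,4,5,8 already taken and all letters distinct, that pins H to 6 ⇒ H=6.

Answer: H=6, I=1, K=8, M=4, P=3, Q=2, U=0, V=5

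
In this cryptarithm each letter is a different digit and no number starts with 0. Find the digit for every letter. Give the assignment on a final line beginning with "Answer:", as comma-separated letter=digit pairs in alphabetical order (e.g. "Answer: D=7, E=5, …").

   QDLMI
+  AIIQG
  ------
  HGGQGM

Step 1. [H] H is the leading digit of a 6-digit sum of two 5-digit numbers; the final carry is exactly 1 ⇒ H=1.
Step 2. [col 1: I + G ≡ M (mod 10)] column 1 (I + G ≡ M (mod 10), carry-in 0) doesn't pin M yet; pick M=9 and continue ⇒ M=9.
Step 3. [col 1: I + G ≡ M (mod 10)] no forcing yet in column 1 (carry-in 0); G=2 is free and consistent — try it. So G=2.
Step 4. [col 1: I + G ≡ M (mod 10)] column 1 reads I+G+carry(0)=M with G=2, M=9; with digits 1,2,9 already taken and all letters distinct, the only value for I is 7, so I=7.
Step 5. [col 2: M + Q ≡ G (mod 10)] in column 2 we have M+Q≡G with carry-in 0; given M=9, G=2 and digits 1,2,7,9 already taken and all letters distinct, that pins Q to 3 ⇒ Q=3.
Step 6. [col 3: L + I ≡ Q (mod 10)] from column 3 (I=7, Q=3, carry-in 1, digits 1,2,3,7,9 already taken and all letters distinct): L must equal 5 ⇒ L=5.
Step 7. [col 4: D + I ≡ G (mod 10)] column 4 reads D+I+carry(1)=G with I=7, G=2; with digits 1,2,3,5,7,9 already taken and all letters distinct, the only value for D is 4 ⇒ D=4.
Step 8. [col 5: Q + A ≡ G (mod 10)] column 5 reads Q+A+carry(1)=G with Q=3, G=2; with digits 1,2,3,4,5,7,9 already taken and all letters distinct, the only value for A is 8, so A=8.

Answer: A=8, D=4, G=2, H=1, I=7, L=5, M=9, Q=3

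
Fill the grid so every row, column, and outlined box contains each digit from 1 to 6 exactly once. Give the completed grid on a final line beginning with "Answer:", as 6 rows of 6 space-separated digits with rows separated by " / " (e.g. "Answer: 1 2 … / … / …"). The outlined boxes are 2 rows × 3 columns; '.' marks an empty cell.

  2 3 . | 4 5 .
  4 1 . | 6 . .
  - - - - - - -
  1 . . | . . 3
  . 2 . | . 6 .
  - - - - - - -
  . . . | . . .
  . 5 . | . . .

Step 1. [r4c1∈{3,5}] r4c1 is the only open cell in col 1 admitting 5. So r4c1=5.
Step 2. [r5c6∈{1,2,4,5,6}] across col 6, 5 lands solely at r5c6, so r5c6=5.
Step 3. [r6c6∈{1,2,4,6}] in col 6, 6 fits only at r6c6. So r6c6=6.
Step 4. [r6c1∈{3}] nothing but 3 survives at r6c1, so r6c1=3.
Step 5. [r4c6∈{1,4}] in col 6, 4 fits only at r4c6. So r4c6=4.
Step 6. [r3c5∈{2}] only 2 remains possible at r3c5, so r3c5=2.
Step 7. [r5c4∈{1,2,3}] in col 4, 3 fits only at r5c4 ⇒ r5c4=3.
Step 8. [r5c3∈{1,2,4,6}] in row 5, 2 fits only at r5c3. So r5c3=2.
Step 9. [r5c5∈{1,4}] 1 has one home in row 5: r5c5, so r5c5=1.
Step 10. [r5c2∈{4,6}] across row 5, 4 lands solely at r5c2. So r5c2=4.
Step 11. [r3c2∈{6}] nothing but 6 survives at r3c2 ⇒ r3c2=6.
Step 12. [r1c3∈{6}] nothing but 6 survives at r1c3. So r1c3=6.
Step 13. [r6c3∈{1}] r6c3 is down to just 1, so r6c3=1.
Step 14. [r4c3∈{3}] nothing but 3 survives at r4c3, so r4c3=3.
Step 15. [r3c3∈{4}] only 4 remains possible at r3c3. So r3c3=4.
Step 16. [r1c6∈{1}] r1c6's peers cover all but 1 ⇒ r1c6=1.
Step 17. [r4c4∈{1}] only 1 remains possible at r4c4. So r4c4=1.
Step 18. [r6c4∈{2}] nothing but 2 survives at r6c4, so r6c4=2.
Step 19. [r2c6∈{2}] nothing but 2 survives at r2c6, so r2c6=2.
Step 20. [r3c4∈{5}] r3c4's peers cover all but 5. So r3c4=5.
Step 21. [r2c5∈{3}] only 3 remains possible at r2c5. So r2c5=3.
Step 22. [r5c1∈{6}] r5c1 is down to just 6 ⇒ r5c1=6.
Step 23. [r2c3∈{5}] r2c3 is down to just 5, so r2c3=5.
Step 24. [r6c5∈{4}] only 4 remains possible at r6c5 ⇒ r6c5=4.

Answer: 2 3 6 4 5 1 / 4 1 5 6 3 2 / 1 6 4 5 2 3 / 5 2 3 1 6 4 / 6 4 2 3 1 5 / 3 5 1 2 4 6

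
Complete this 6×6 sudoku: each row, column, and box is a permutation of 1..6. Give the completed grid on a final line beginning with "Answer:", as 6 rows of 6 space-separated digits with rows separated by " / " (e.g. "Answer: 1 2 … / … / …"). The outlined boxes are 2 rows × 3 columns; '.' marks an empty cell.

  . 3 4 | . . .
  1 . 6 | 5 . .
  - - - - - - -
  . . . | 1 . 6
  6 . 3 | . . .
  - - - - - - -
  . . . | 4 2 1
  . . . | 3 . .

Step 1. [r5c3∈{5}] r5c3 has the single candidate 5, so r5c3=5.
Step 2. [r2c2∈{2}] r2c2's peers cover all but 2. So r2c2=2.
Step 3. [r4c2∈{1,4,5}] across row 4, 1 lands solely at r4c2. So r4c2=1.
Step 4. [r3c5∈{3,4,5}] 3 has one home in row 3: r3c5. So r3c5=3.
Step 5. [r6c5∈{5,6}] 6 has one home in box 6: r6c5. So r6c5=6.
Step 6. [r3c3∈{2}] nothing but 2 survives at r3c3. So r3c3=2.
Step 7. [r1c6∈{2}] nothing but 2 survives at r1c6 ⇒ r1c6=2.
Step 8. [r4c5∈{4,5}] in col 5, 5 fits only at r4c5. So r4c5=5.
Step 9. [r6c2∈{4}] r6c2's peers cover all but 4 ⇒ r6c2=4.
Step 10. [r3c2∈{5}] nothing but 5 survives at r3c2, so r3c2=5.
Step 11. [r4c6∈{4}] r4c6 has the single candidate 4, so r4c6=4.
Step 12. [r1c5∈{1}] nothing but 1 survives at r1c5. So r1c5=1.
Step 13. [r2c6∈{3}] r2c6 has the single candidate 3. So r2c6=3.
Step 14. [r1c1∈{5}] r1c1 has the single candidate 5 ⇒ r1c1=5.
Step 15. [r2c5∈{4}] only 4 remains possible at r2c5. So r2c5=4.
Step 16. [r6c3∈{1}] only 1 remains possible at r6c3. So r6c3=1.
Step 17. [r4c4∈{2}] nothing but 2 survives at r4c4. So r4c4=2.
Step 18. [r3c1∈{4}] nothing but 4 survives at r3c1 ⇒ r3c1=4.
Step 19. [r6c1∈{2}] only 2 remains possible at r6c1, so r6c1=2.
Step 20. [r5c1∈{3}] r5c1's peers cover all but 3. So r5c1=3.
Step 21. [r6c6∈{5}] r6c6's peers cover all but 5, so r6c6=5.
Step 22. [r5c2∈{6}] r5c2's peers cover all but 6. So r5c2=6.
Step 23. [r1c4∈{6}] r1c4 is down to just 6, so r1c4=6.

Answer: 5 3 4 6 1 2 / 1 2 6 5 4 3 / 4 5 2 1 3 6 / 6 1 3 2 5 4 / 3 6 5 4 2 1 / 2 4 1 3 6 5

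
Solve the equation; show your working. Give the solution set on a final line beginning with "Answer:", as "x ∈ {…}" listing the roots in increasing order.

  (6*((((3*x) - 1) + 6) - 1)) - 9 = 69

Step 1. [(6*((((3*x) - 1) + 6) - 1)) - 9 = 69] add 9: x sits inside (… - 9), so sub: 6*((((3*x) - 1) + 6) - 1) = 78.
Step 2. [6*((((3*x) - 1) + 6) - 1) = 78] 6·(inner) — divide through by 6 ⇒ div: (((3*x) - 1) + 6) - 1 = 13.
Step 3. [(((3*x) - 1) + 6) - 1 = 13] 1 comes off first (add 1). So sub: ((3*x) - 1) + 6 = 14.
Step 4. [((3*x) - 1) + 6 = 14] 6 comes off first (subtract 6). So sub: (3*x) - 1 = 8.
Step 5. [(3*x) - 1 = 8] -1 is outermost — add 1 both sides, so sub: 3*x = 9.
Step 6. [3*x = 9] leading coefficient 3: divide by 3 ⇒ div: x = 3.

Answer: x ∈ {3}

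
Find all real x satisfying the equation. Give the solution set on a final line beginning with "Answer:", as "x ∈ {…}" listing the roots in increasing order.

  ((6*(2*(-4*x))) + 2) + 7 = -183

Step 1. [((6*(2*(-4*x))) + 2) + 7 = -183] 7 comes off first (subtract 7), so sub: (6*(2*(-4*x))) + 2 = -190.
Step 2. [(6*(2*(-4*x))) + 2 = -190] the outer +2 inverts by subtracting 2 ⇒ sub: 6*(2*(-4*x)) = -192.
Step 3. [6*(2*(-4*x)) = -192] leading coefficient 6: divide by 6, so div: 2*(-4*x) = -32.
Step 4. [2*(-4*x) = -32] divide by the outer 2 ⇒ div: -4*x = -16.
Step 5. [-4*x = -16] -4·(inner) — divide through by -4 ⇒ div: x = 4.

Answer: x ∈ {4}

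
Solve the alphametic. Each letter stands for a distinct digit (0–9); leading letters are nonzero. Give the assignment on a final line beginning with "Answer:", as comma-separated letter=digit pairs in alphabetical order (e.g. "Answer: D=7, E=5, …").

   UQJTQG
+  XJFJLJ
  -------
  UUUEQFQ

Step 1. [col 1: G + J ≡ Q (mod 10)] several values work for J in column 1 (G + J ≡ Q (mod 10), carry-in 0); try J=7. So J=7.
Step 2. [col 1: G + J ≡ Q (mod 10)] column 1 (G + J ≡ Q (mod 10), carry-in 0) doesn't pin G yet; pick G=6 and continue, so G=6.
Step 3. [U] adding two 6-digit numbers gives at most 6+1 digits, and here it does — U is that final carry and must be 1, so U=1.
Step 4. [col 1: G + J ≡ Q (mod 10)] in column 1 we have G+J≡Q with carry-in 0; given G=6, J=7 and digits 1,6,7 already taken and all letters distinct, that pins Q to 3 ⇒ Q=3.
Step 5. [col 2: Q + L ≡ F (mod 10)] column 2 (Q + L ≡ F (mod 10), carry-in 1) doesn't pin L yet; pick L=8 and continue. So L=8.
Step 6. [col 2: Q + L ≡ F (mod 10)] column 2 reads Q+L+carry(1)=F with Q=3, L=8; with digits 1,3,6,7,8 already taken and all letters distinct, the only value for F is 2, so F=2.
Step 7. [col 3: T + J ≡ Q (mod 10)] from column 3 (J=7, Q=3, carry-in 1, digits 1,2,3,6,7,8 already taken and all letters distinct): T must equal 5 ⇒ T=5.
Step 8. [col 4: J + F ≡ E (mod 10)] column 4: given J=7, F=2, carry-in 1, and digits 1,2,3,5,6,7,8 already taken and all letters distinct, J+F≡E (mod 10) forces E=0, so E=0.
Step 9. [col 6: U + X ≡ U (mod 10)] column 6: given U=1, carry-in 1, and digits 0,1,2,3,5,6,7,8 already taken and all letters distinct, U+X≡U (mod 10) forces X=9. So X=9.

Answer: E=0, F=2, G=6, J=7, L=8, Q=3, T=5, U=1, X=9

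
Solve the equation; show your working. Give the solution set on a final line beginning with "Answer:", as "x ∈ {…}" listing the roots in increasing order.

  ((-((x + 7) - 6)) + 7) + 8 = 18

Step 1. [((-((x + 7) - 6)) + 7) + 8 = 18] 8 comes off first (subtract 8) ⇒ sub: (-((x + 7) - 6)) + 7 = 10.
Step 2. [(-((x + 7) - 6)) + 7 = 10] +7 is outermost — subtract 7 both sides, so sub: -((x + 7) - 6) = 3.
Step 3. [-((x + 7) - 6) = 3] flip signs both sides, so neg: (x + 7) - 6 = -3.
Step 4. [(x + 7) - 6 = -3] add 6: x sits inside (… - 6), so sub: x + 7 = 3.
Step 5. [x + 7 = 3] +7 is outermost — subtract 7 both sides, so sub: x = -4.

Answer: x ∈ {-4}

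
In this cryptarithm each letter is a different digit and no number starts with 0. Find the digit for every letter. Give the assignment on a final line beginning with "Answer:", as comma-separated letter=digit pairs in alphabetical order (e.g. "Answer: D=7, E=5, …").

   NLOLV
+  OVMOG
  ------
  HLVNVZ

Step 1. [col 1: V + G ≡ Z (mod 10)] several values work for V in column 1 (V + G ≡ Z (mod 10), carry-in 0); try V=5. So V=5.
Step 2. [H] adding two 5-digit numbers gives at most 5+1 digits, and here it does — H is that final carry and must be 1, so H=1.
Step 3. [col 1: V + G ≡ Z (mod 10)] Z=3 is one option consistent with column 1 (V + G ≡ Z (mod 10), carry-in 0) — take it ⇒ Z=3.
Step 4. [col 1: V + G ≡ Z (mod 10)] column 1: given V=5, Z=3, carry-in 0, and digits 1,3,5 already taken and all letters distinct, V+G≡Z (mod 10) forces G=8 ⇒ G=8.
Step 5. [col 2: L + O ≡ V (mod 10)] several values work for L in column 2 (L + O ≡ V (mod 10), carry-in 1); try L=0 ⇒ L=0.
Step 6. [col 2: L + O ≡ V (mod 10)] column 2: given L=0, V=5, carry-in 1, and digits 0,1,3,5,8 already taken and all letters distinct, L+O≡V (mod 10) forces O=4, so O=4.
Step 7. [col 3: O + M ≡ N (mod 10)] column 3: given O=4, carry-in 0, and digits 0,1,3,4,5,8 already taken and all letters distinct, O+M≡N (mod 10) forces N=6. So N=6.
Step 8. [col 3: O + M ≡ N (mod 10)] in column 3 we have O+M≡N with carry-in 0; given O=4, N=6 and digits 0,1,3,4,5,6,8 already taken and all letters distinct, that pins M to 2, so M=2.

Answer: G=8, H=1, L=0, M=2, N=6, O=4, V=5, Z=3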